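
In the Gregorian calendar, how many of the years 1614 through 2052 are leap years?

Multiples of 4 in [1614,2052]: 110.
Of those, multiples of 100: 4 (not leap unless ÷400).
Multiples of 400: 1.
Leap years = 110 − 4 + 1 = 107.

107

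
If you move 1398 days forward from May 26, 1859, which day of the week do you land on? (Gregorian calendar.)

Tuesday

May 26, 1859 is a Thursday.
1398 mod 7 = 5, so 1398 days after a Thursday is Thursday + 5 = Tuesday.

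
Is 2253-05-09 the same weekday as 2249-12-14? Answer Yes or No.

No

From Dec 14, 2249 to May 9, 2253 is 1242 days.
1242 mod 7 = 3, so they are different weekdays.
(Dec 14, 2249 is a Friday; May 9, 2253 is a Monday.)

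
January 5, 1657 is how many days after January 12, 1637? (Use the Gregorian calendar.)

Jan 12, 1637 → Jan 12, 1638: 365 days.
Jan 12, 1638 → Jan 12, 1639: 365 days.
Jan 12, 1639 → Jan 12, 1640: 365 days.
Jan 12, 1640 → Jan 12, 1641: 366 days (Feb 29, 1640 is in that span).
Jan 12, 1641 → Jan 12, 1642: 365 days.
Jan 12, 1642 → Jan 12, 1643: 365 days.
Jan 12, 1643 → Jan 12, 1644: 365 days.
Jan 12, 1644 → Jan 12, 1645: 366 days (Feb 29, 1644 is in that span).
Jan 12, 1645 → Jan 12, 1646: 365 days.
Jan 12, 1646 → Jan 12, 1647: 365 days.
Jan 12, 1647 → Jan 12, 1648: 365 days.
Jan 12, 1648 → Jan 12, 1649: 366 days (Feb 29, 1648 is in that span).
Jan 12, 1649 → Jan 12, 1650: 365 days.
Jan 12, 1650 → Jan 12, 1651: 365 days.
Jan 12, 1651 → Jan 12, 1652: 365 days.
Jan 12, 1652 → Jan 12, 1653: 366 days (Feb 29, 1652 is in that span).
Jan 12, 1653 → Jan 12, 1654: 365 days.
Jan 12, 1654 → Jan 12, 1655: 365 days.
Jan 12, 1655 → Jan 12, 1656: 365 days.
Jan 12, 1656 → Feb 12, 1656: 31 days (January has 31).
Feb 12, 1656 → Mar 12, 1656: 29 days (February has 29).
Mar 12, 1656 → Apr 12, 1656: 31 days (March has 31).
Apr 12, 1656 → May 12, 1656: 30 days (April has 30).
May 12, 1656 → Jun 12, 1656: 31 days (May has 31).
Jun 12, 1656 → Jul 12, 1656: 30 days (June has 30).
Jul 12, 1656 → Aug 12, 1656: 31 days (July has 31).
Aug 12, 1656 → Sep 12, 1656: 31 days (August has 31).
Sep 12, 1656 → Oct 12, 1656: 30 days (September has 30).
Oct 12, 1656 → Nov 12, 1656: 31 days (October has 31).
Nov 12, 1656 → Dec 12, 1656: 30 days (November has 30).
Dec 12, 1656 → Jan 5, 1657: 24 days.
Total: 7298 days.

7298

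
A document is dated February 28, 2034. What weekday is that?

Tuesday

Doomsday rule: the anchor day for the 2000s is Tuesday. For year 34: 34÷12 = 2 r 10, and 10÷4 = 2, so 2+10+2 = 14.
Tuesday + 14 ≡ Tuesday — that's 2034's doomsday.
In February the doomsday date is Feb 28 (2034 is not a leap year).
Feb 28 is the doomsday itself: Tuesday.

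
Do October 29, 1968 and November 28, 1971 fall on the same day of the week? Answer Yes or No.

No

From Oct 29, 1968 to Nov 28, 1971 is 1125 days.
1125 mod 7 = 5, so they are different weekdays.
(Oct 29, 1968 is a Tuesday; Nov 28, 1971 is a Sunday.)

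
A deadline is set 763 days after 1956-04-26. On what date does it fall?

+365 (one year) → Apr 26, 1957 (398 left).
Apr has 30 days: +5 → May 1, 1957 (393 left).
May has 31 days: +31 → Jun 1, 1957 (362 left).
Jun has 30 days: +30 → Jul 1, 1957 (332 left).
Jul has 31 days: +31 → Aug 1, 1957 (301 left).
Aug has 31 days: +31 → Sep 1, 1957 (270 left).
Sep has 30 days: +30 → Oct 1, 1957 (240 left).
Oct has 31 days: +31 → Nov 1, 1957 (209 left).
Nov has 30 days: +30 → Dec 1, 1957 (179 left).
Dec has 31 days: +31 → Jan 1, 1958 (148 left).
Jan has 31 days: +31 → Feb 1, 1958 (117 left).
Feb has 28 days: +28 → Mar 1, 1958 (89 left).
Mar has 31 days: +31 → Apr 1, 1958 (58 left).
Apr has 30 days: +30 → May 1, 1958 (28 left).
+28 → May 29, 1958.

May 29, 1958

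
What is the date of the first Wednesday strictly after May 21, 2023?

May 24, 2023

May 21, 2023 is a Sunday.
From Sunday to the next Wednesday is 3 days.
May 21, 2023 + 3 = May 24, 2023.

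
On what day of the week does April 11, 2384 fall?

Doomsday rule: the anchor day for the 2300s is Wednesday. For year 84: 84÷12 = 7 r 0, and 0÷4 = 0, so 7+0+0 = 7.
Wednesday + 7 ≡ Wednesday — that's 2384's doomsday.
In April the doomsday date is Apr 4.
Apr 11 is 7 days after Apr 4; 7 mod 7 = 0, so Wednesday + 0 = Wednesday.

Wednesday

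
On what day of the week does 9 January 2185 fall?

Sunday

Doomsday rule: the anchor day for the 2100s is Sunday. For year 85: 85÷12 = 7 r 1, and 1÷4 = 0, so 7+1+0 = 8.
Sunday + 8 ≡ Monday — that's 2185's doomsday.
In January the doomsday date is Jan 3 (2185 is not a leap year).
Jan 9 is 6 days after Jan 3; 6 mod 7 = 6, so Monday + 6 = Sunday.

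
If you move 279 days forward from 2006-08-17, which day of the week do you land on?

Wednesday

First find the weekday of Aug 17, 2006. Doomsday rule: the anchor day for the 2000s is Tuesday. For year 06: 6÷12 = 0 r 6, and 6÷4 = 1, so 0+6+1 = 7.
Tuesday + 7 ≡ Tuesday — that's 2006's doomsday.
In August the doomsday date is Aug 8.
Aug 17 is 9 days after Aug 8; 9 mod 7 = 2, so Tuesday + 2 = Thursday.
279 mod 7 = 6, so 279 days after a Thursday is Thursday + 6 = Wednesday.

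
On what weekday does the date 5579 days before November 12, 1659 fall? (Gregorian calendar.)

First find the weekday of Nov 12, 1659. Doomsday rule: the anchor day for the 1600s is Tuesday. For year 59: 59÷12 = 4 r 11, and 11÷4 = 2, so 4+11+2 = 17.
Tuesday + 17 ≡ Friday — that's 1659's doomsday.
In November the doomsday date is Nov 7.
Nov 12 is 5 days after Nov 7; 5 mod 7 = 5, so Friday + 5 = Wednesday.
5579 mod 7 = 0, so 5579 days before a Wednesday is Wednesday − 0 = Wednesday.

Wednesday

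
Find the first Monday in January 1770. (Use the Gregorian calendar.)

January 1, 1770 is a Monday.
The first Monday is therefore January 1 (same day).

January 1, 1770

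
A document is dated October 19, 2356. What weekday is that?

Friday

Doomsday rule: the anchor day for the 2300s is Wednesday. For year 56: 56÷12 = 4 r 8, and 8÷4 = 2, so 4+8+2 = 14.
Wednesday + 14 ≡ Wednesday — that's 2356's doomsday.
In October the doomsday date is Oct 10.
Oct 19 is 9 days after Oct 10; 9 mod 7 = 2, so Wednesday + 2 = Friday.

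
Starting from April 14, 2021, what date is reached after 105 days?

July 28, 2021

Apr has 30 days: +17 → May 1, 2021 (88 left).
May has 31 days: +31 → Jun 1, 2021 (57 left).
Jun has 30 days: +30 → Jul 1, 2021 (27 left).
+27 → Jul 28, 2021.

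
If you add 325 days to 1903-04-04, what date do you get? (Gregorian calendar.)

Apr has 30 days: +27 → May 1, 1903 (298 left).
May has 31 days: +31 → Jun 1, 1903 (267 left).
Jun has 30 days: +30 → Jul 1, 1903 (237 left).
Jul has 31 days: +31 → Aug 1, 1903 (206 left).
Aug has 31 days: +31 → Sep 1, 1903 (175 left).
Sep has 30 days: +30 → Oct 1, 1903 (145 left).
Oct has 31 days: +31 → Nov 1, 1903 (114 left).
Nov has 30 days: +30 → Dec 1, 1903 (84 left).
Dec has 31 days: +31 → Jan 1, 1904 (53 left).
Jan has 31 days: +31 → Feb 1, 1904 (22 left).
+22 → Feb 23, 1904.

February 23, 1904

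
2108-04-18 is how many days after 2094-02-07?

5183

Feb 7, 2094 → Feb 7, 2095: 365 days.
Feb 7, 2095 → Feb 7, 2096: 365 days.
Feb 7, 2096 → Feb 7, 2097: 366 days (Feb 29, 2096 is in that span).
Feb 7, 2097 → Feb 7, 2098: 365 days.
Feb 7, 2098 → Feb 7, 2099: 365 days.
Feb 7, 2099 → Feb 7, 2100: 365 days.
Feb 7, 2100 → Feb 7, 2101: 365 days.
Feb 7, 2101 → Feb 7, 2102: 365 days.
Feb 7, 2102 → Feb 7, 2103: 365 days.
Feb 7, 2103 → Feb 7, 2104: 365 days.
Feb 7, 2104 → Feb 7, 2105: 366 days (Feb 29, 2104 is in that span).
Feb 7, 2105 → Feb 7, 2106: 365 days.
Feb 7, 2106 → Feb 7, 2107: 365 days.
Feb 7, 2107 → Feb 7, 2108: 365 days.
Feb 7, 2108 → Mar 7, 2108: 29 days (February has 29).
Mar 7, 2108 → Apr 7, 2108: 31 days (March has 31).
Apr 7, 2108 → Apr 18, 2108: 11 days.
Total: 5183 days.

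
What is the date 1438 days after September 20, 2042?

+365 (one year) → Sep 20, 2043 (1073 left).
+366 (one year; includes Feb 29, 2044) → Sep 20, 2044 (707 left).
+365 (one year) → Sep 20, 2045 (342 left).
Sep has 30 days: +11 → Oct 1, 2045 (331 left).
Oct has 31 days: +31 → Nov 1, 2045 (300 left).
Nov has 30 days: +30 → Dec 1, 2045 (270 left).
Dec has 31 days: +31 → Jan 1, 2046 (239 left).
Jan has 31 days: +31 → Feb 1, 2046 (208 left).
Feb has 28 days: +28 → Mar 1, 2046 (180 left).
Mar has 31 days: +31 → Apr 1, 2046 (149 left).
Apr has 30 days: +30 → May 1, 2046 (119 left).
May has 31 days: +31 → Jun 1, 2046 (88 left).
Jun has 30 days: +30 → Jul 1, 2046 (58 left).
Jul has 31 days: +31 → Aug 1, 2046 (27 left).
+27 → Aug 28, 2046.

August 28, 2046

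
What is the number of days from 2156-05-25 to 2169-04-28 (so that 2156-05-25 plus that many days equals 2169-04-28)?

May 25, 2156 → May 25, 2157: 365 days.
May 25, 2157 → May 25, 2158: 365 days.
May 25, 2158 → May 25, 2159: 365 days.
May 25, 2159 → May 25, 2160: 366 days (Feb 29, 2160 is in that span).
May 25, 2160 → May 25, 2161: 365 days.
May 25, 2161 → May 25, 2162: 365 days.
May 25, 2162 → May 25, 2163: 365 days.
May 25, 2163 → May 25, 2164: 366 days (Feb 29, 2164 is in that span).
May 25, 2164 → May 25, 2165: 365 days.
May 25, 2165 → May 25, 2166: 365 days.
May 25, 2166 → May 25, 2167: 365 days.
May 25, 2167 → May 25, 2168: 366 days (Feb 29, 2168 is in that span).
May 25, 2168 → Jun 25, 2168: 31 days (May has 31).
Jun 25, 2168 → Jul 25, 2168: 30 days (June has 30).
Jul 25, 2168 → Aug 25, 2168: 31 days (July has 31).
Aug 25, 2168 → Sep 25, 2168: 31 days (August has 31).
Sep 25, 2168 → Oct 25, 2168: 30 days (September has 30).
Oct 25, 2168 → Nov 25, 2168: 31 days (October has 31).
Nov 25, 2168 → Dec 25, 2168: 30 days (November has 30).
Dec 25, 2168 → Jan 25, 2169: 31 days (December has 31).
Jan 25, 2169 → Feb 25, 2169: 31 days (January has 31).
Feb 25, 2169 → Mar 25, 2169: 28 days (February has 28).
Mar 25, 2169 → Apr 25, 2169: 31 days (March has 31).
Apr 25, 2169 → Apr 28, 2169: 3 days.
Total: 4721 days.

4721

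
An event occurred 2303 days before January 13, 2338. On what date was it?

−365 (one year) → Jan 13, 2337 (1938 left).
−366 (one year; includes Feb 29, 2336) → Jan 13, 2336 (1572 left).
−365 (one year) → Jan 13, 2335 (1207 left).
−365 (one year) → Jan 13, 2334 (842 left).
−365 (one year) → Jan 13, 2333 (477 left).
−366 (one year; includes Feb 29, 2332) → Jan 13, 2332 (111 left).
−13 → Dec 31, 2331 (end of Dec, 31 days; 98 left).
−31 → Nov 30, 2331 (end of Nov, 30 days; 67 left).
−30 → Oct 31, 2331 (end of Oct, 31 days; 37 left).
−31 → Sep 30, 2331 (end of Sep, 30 days; 6 left).
−6 → Sep 24, 2331.

September 24, 2331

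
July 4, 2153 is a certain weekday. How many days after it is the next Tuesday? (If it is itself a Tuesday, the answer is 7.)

Jul 4, 2153 is a Wednesday.
From Wednesday to the next Tuesday is 6 days.

6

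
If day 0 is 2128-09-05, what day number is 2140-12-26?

Sep 5, 2128 → Sep 5, 2129: 365 days.
Sep 5, 2129 → Sep 5, 2130: 365 days.
Sep 5, 2130 → Sep 5, 2131: 365 days.
Sep 5, 2131 → Sep 5, 2132: 366 days (Feb 29, 2132 is in that span).
Sep 5, 2132 → Sep 5, 2133: 365 days.
Sep 5, 2133 → Sep 5, 2134: 365 days.
Sep 5, 2134 → Sep 5, 2135: 365 days.
Sep 5, 2135 → Sep 5, 2136: 366 days (Feb 29, 2136 is in that span).
Sep 5, 2136 → Sep 5, 2137: 365 days.
Sep 5, 2137 → Sep 5, 2138: 365 days.
Sep 5, 2138 → Sep 5, 2139: 365 days.
Sep 5, 2139 → Sep 5, 2140: 366 days (Feb 29, 2140 is in that span).
Sep 5, 2140 → Oct 5, 2140: 30 days (September has 30).
Oct 5, 2140 → Nov 5, 2140: 31 days (October has 31).
Nov 5, 2140 → Dec 5, 2140: 30 days (November has 30).
Dec 5, 2140 → Dec 26, 2140: 21 days.
Total: 4495 days.

4495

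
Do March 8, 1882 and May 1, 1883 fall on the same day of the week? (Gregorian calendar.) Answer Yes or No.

No

From Mar 8, 1882 to May 1, 1883 is 419 days.
419 mod 7 = 6, so they are different weekdays.
(Mar 8, 1882 is a Wednesday; May 1, 1883 is a Tuesday.)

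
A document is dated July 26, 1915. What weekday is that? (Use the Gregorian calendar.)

Doomsday rule: the anchor day for the 1900s is Wednesday. For year 15: 15÷12 = 1 r 3, and 3÷4 = 0, so 1+3+0 = 4.
Wednesday + 4 ≡ Sunday — that's 1915's doomsday.
In July the doomsday date is Jul 11.
Jul 26 is 15 days after Jul 11; 15 mod 7 = 1, so Sunday + 1 = Monday.

Monday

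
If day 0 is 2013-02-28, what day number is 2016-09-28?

1308

Feb 28, 2013 → Feb 28, 2014: 365 days.
Feb 28, 2014 → Feb 28, 2015: 365 days.
Feb 28, 2015 → Feb 28, 2016: 365 days.
Feb 28, 2016 → Mar 28, 2016: 29 days (February has 29).
Mar 28, 2016 → Apr 28, 2016: 31 days (March has 31).
Apr 28, 2016 → May 28, 2016: 30 days (April has 30).
May 28, 2016 → Jun 28, 2016: 31 days (May has 31).
Jun 28, 2016 → Jul 28, 2016: 30 days (June has 30).
Jul 28, 2016 → Aug 28, 2016: 31 days (July has 31).
Aug 28, 2016 → Sep 28, 2016: 31 days.
Total: 1308 days.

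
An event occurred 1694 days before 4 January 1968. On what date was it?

−365 (one year) → Jan 4, 1967 (1329 left).
−365 (one year) → Jan 4, 1966 (964 left).
−365 (one year) → Jan 4, 1965 (599 left).
−366 (one year; includes Feb 29, 1964) → Jan 4, 1964 (233 left).
−4 → Dec 31, 1963 (end of Dec, 31 days; 229 left).
−31 → Nov 30, 1963 (end of Nov, 30 days; 198 left).
−30 → Oct 31, 1963 (end of Oct, 31 days; 168 left).
−31 → Sep 30, 1963 (end of Sep, 30 days; 137 left).
−30 → Aug 31, 1963 (end of Aug, 31 days; 107 left).
−31 → Jul 31, 1963 (end of Jul, 31 days; 76 left).
−31 → Jun 30, 1963 (end of Jun, 30 days; 45 left).
−30 → May 31, 1963 (end of May, 31 days; 15 left).
−15 → May 16, 1963.

May 16, 1963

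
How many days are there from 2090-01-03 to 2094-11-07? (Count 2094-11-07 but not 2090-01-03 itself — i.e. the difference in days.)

Jan 3, 2090 → Jan 3, 2091: 365 days.
Jan 3, 2091 → Jan 3, 2092: 365 days.
Jan 3, 2092 → Jan 3, 2093: 366 days (Feb 29, 2092 is in that span).
Jan 3, 2093 → Jan 3, 2094: 365 days.
Jan 3, 2094 → Feb 3, 2094: 31 days (January has 31).
Feb 3, 2094 → Mar 3, 2094: 28 days (February has 28).
Mar 3, 2094 → Apr 3, 2094: 31 days (March has 31).
Apr 3, 2094 → May 3, 2094: 30 days (April has 30).
May 3, 2094 → Jun 3, 2094: 31 days (May has 31).
Jun 3, 2094 → Jul 3, 2094: 30 days (June has 30).
Jul 3, 2094 → Aug 3, 2094: 31 days (July has 31).
Aug 3, 2094 → Sep 3, 2094: 31 days (August has 31).
Sep 3, 2094 → Oct 3, 2094: 30 days (September has 30).
Oct 3, 2094 → Nov 3, 2094: 31 days (October has 31).
Nov 3, 2094 → Nov 7, 2094: 4 days.
Total: 1769 days.

1769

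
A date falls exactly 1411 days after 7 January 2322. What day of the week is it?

Wednesday

First find the weekday of Jan 7, 2322. Doomsday rule: the anchor day for the 2300s is Wednesday. For year 22: 22÷12 = 1 r 10, and 10÷4 = 2, so 1+10+2 = 13.
Wednesday + 13 ≡ Tuesday — that's 2322's doomsday.
In January the doomsday date is Jan 3 (2322 is not a leap year).
Jan 7 is 4 days after Jan 3; 4 mod 7 = 4, so Tuesday + 4 = Saturday.
1411 mod 7 = 4, so 1411 days after a Saturday is Saturday + 4 = Wednesday.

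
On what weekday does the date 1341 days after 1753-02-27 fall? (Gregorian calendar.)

First find the weekday of Feb 27, 1753. Doomsday rule: the anchor day for the 1700s is Sunday. For year 53: 53÷12 = 4 r 5, and 5÷4 = 1, so 4+5+1 = 10.
Sunday + 10 ≡ Wednesday — that's 1753's doomsday.
In February the doomsday date is Feb 28 (1753 is not a leap year).
Feb 27 is 1 day before Feb 28; 1 mod 7 = 1, so Wednesday − 1 = Tuesday.
1341 mod 7 = 4, so 1341 days after a Tuesday is Tuesday + 4 = Saturday.

Saturday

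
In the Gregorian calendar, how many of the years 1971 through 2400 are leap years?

105

Multiples of 4 in [1971,2400]: 108.
Of those, multiples of 100: 5 (not leap unless ÷400).
Multiples of 400: 2.
Leap years = 108 − 5 + 2 = 105.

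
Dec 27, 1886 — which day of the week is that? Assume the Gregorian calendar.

Doomsday rule: the anchor day for the 1800s is Friday. For year 86: 86÷12 = 7 r 2, and 2÷4 = 0, so 7+2+0 = 9.
Friday + 9 ≡ Sunday — that's 1886's doomsday.
In December the doomsday date is Dec 12.
Dec 27 is 15 days after Dec 12; 15 mod 7 = 1, so Sunday + 1 = Monday.

Monday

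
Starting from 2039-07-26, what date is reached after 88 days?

October 22, 2039

Jul has 31 days: +6 → Aug 1, 2039 (82 left).
Aug has 31 days: +31 → Sep 1, 2039 (51 left).
Sep has 30 days: +30 → Oct 1, 2039 (21 left).
+21 → Oct 22, 2039.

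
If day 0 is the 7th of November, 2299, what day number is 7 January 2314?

Nov 7, 2299 → Nov 7, 2300: 365 days.
Nov 7, 2300 → Nov 7, 2301: 365 days.
Nov 7, 2301 → Nov 7, 2302: 365 days.
Nov 7, 2302 → Nov 7, 2303: 365 days.
Nov 7, 2303 → Nov 7, 2304: 366 days (Feb 29, 2304 is in that span).
Nov 7, 2304 → Nov 7, 2305: 365 days.
Nov 7, 2305 → Nov 7, 2306: 365 days.
Nov 7, 2306 → Nov 7, 2307: 365 days.
Nov 7, 2307 → Nov 7, 2308: 366 days (Feb 29, 2308 is in that span).
Nov 7, 2308 → Nov 7, 2309: 365 days.
Nov 7, 2309 → Nov 7, 2310: 365 days.
Nov 7, 2310 → Nov 7, 2311: 365 days.
Nov 7, 2311 → Nov 7, 2312: 366 days (Feb 29, 2312 is in that span).
Nov 7, 2312 → Nov 7, 2313: 365 days.
Nov 7, 2313 → Dec 7, 2313: 30 days (November has 30).
Dec 7, 2313 → Jan 7, 2314: 31 days.
Total: 5174 days.

5174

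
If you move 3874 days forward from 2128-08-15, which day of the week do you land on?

First find the weekday of Aug 15, 2128. Doomsday rule: the anchor day for the 2100s is Sunday. For year 28: 28÷12 = 2 r 4, and 4÷4 = 1, so 2+4+1 = 7.
Sunday + 7 ≡ Sunday — that's 2128's doomsday.
In August the doomsday date is Aug 8.
Aug 15 is 7 days after Aug 8; 7 mod 7 = 0, so Sunday + 0 = Sunday.
3874 mod 7 = 3, so 3874 days after a Sunday is Sunday + 3 = Wednesday.

Wednesday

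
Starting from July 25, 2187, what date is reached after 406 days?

+366 (one year; includes Feb 29, 2188) → Jul 25, 2188 (40 left).
Jul has 31 days: +7 → Aug 1, 2188 (33 left).
Aug has 31 days: +31 → Sep 1, 2188 (2 left).
+2 → Sep 3, 2188.

September 3, 2188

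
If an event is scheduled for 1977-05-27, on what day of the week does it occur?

January 1, 1977 is a Saturday.
Jan 1, 1977 → Feb 1, 1977: 31 days (January has 31).
Feb 1, 1977 → Mar 1, 1977: 28 days (February has 28).
Mar 1, 1977 → Apr 1, 1977: 31 days (March has 31).
Apr 1, 1977 → May 1, 1977: 30 days (April has 30).
May 1, 1977 → May 27, 1977: 26 days.
Total: 146 days.
146 mod 7 = 6, so Saturday + 6 = Friday.

Friday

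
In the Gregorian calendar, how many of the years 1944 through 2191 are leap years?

61

Multiples of 4 in [1944,2191]: 62.
Of those, multiples of 100: 2 (not leap unless ÷400).
Multiples of 400: 1.
Leap years = 62 − 2 + 1 = 61.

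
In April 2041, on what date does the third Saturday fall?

April 1, 2041 is a Monday.
The first Saturday is therefore April 6 (5 days later).
The third Saturday is 6 + 2×7 = April 20.

April 20, 2041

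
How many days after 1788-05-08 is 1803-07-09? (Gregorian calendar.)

May 8, 1788 → May 8, 1789: 365 days.
May 8, 1789 → May 8, 1790: 365 days.
May 8, 1790 → May 8, 1791: 365 days.
May 8, 1791 → May 8, 1792: 366 days (Feb 29, 1792 is in that span).
May 8, 1792 → May 8, 1793: 365 days.
May 8, 1793 → May 8, 1794: 365 days.
May 8, 1794 → May 8, 1795: 365 days.
May 8, 1795 → May 8, 1796: 366 days (Feb 29, 1796 is in that span).
May 8, 1796 → May 8, 1797: 365 days.
May 8, 1797 → May 8, 1798: 365 days.
May 8, 1798 → May 8, 1799: 365 days.
May 8, 1799 → May 8, 1800: 365 days.
May 8, 1800 → May 8, 1801: 365 days.
May 8, 1801 → May 8, 1802: 365 days.
May 8, 1802 → May 8, 1803: 365 days.
May 8, 1803 → Jun 8, 1803: 31 days (May has 31).
Jun 8, 1803 → Jul 8, 1803: 30 days (June has 30).
Jul 8, 1803 → Jul 9, 1803: 1 days.
Total: 5539 days.

5539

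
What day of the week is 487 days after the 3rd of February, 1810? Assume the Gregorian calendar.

Feb 3, 1810 is a Saturday.
487 mod 7 = 4, so 487 days after a Saturday is Saturday + 4 = Wednesday.

Wednesday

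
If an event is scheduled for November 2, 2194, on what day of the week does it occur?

Doomsday rule: the anchor day for the 2100s is Sunday. For year 94: 94÷12 = 7 r 10, and 10÷4 = 2, so 7+10+2 = 19.
Sunday + 19 ≡ Friday — that's 2194's doomsday.
In November the doomsday date is Nov 7.
Nov 2 is 5 days before Nov 7; 5 mod 7 = 5, so Friday − 5 = Sunday.

Sunday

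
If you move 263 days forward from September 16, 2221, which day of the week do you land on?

Sep 16, 2221 is a Sunday.
263 mod 7 = 4, so 263 days after a Sunday is Sunday + 4 = Thursday.

Thursday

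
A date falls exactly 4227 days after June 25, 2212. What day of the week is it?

Wednesday

First find the weekday of Jun 25, 2212. Doomsday rule: the anchor day for the 2200s is Friday. For year 12: 12÷12 = 1 r 0, and 0÷4 = 0, so 1+0+0 = 1.
Friday + 1 ≡ Saturday — that's 2212's doomsday.
In June the doomsday date is Jun 6.
Jun 25 is 19 days after Jun 6; 19 mod 7 = 5, so Saturday + 5 = Thursday.
4227 mod 7 = 6, so 4227 days after a Thursday is Thursday + 6 = Wednesday.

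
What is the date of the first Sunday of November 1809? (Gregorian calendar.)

November 1, 1809 is a Wednesday.
The first Sunday is therefore November 5 (4 days later).

November 5, 1809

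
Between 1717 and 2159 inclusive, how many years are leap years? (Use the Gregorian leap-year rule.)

107

Multiples of 4 in [1717,2159]: 110.
Of those, multiples of 100: 4 (not leap unless ÷400).
Multiples of 400: 1.
Leap years = 110 − 4 + 1 = 107.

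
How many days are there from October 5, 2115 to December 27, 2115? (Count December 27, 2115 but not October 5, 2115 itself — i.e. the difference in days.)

83

Oct 5, 2115 → Nov 5, 2115: 31 days (October has 31).
Nov 5, 2115 → Dec 5, 2115: 30 days (November has 30).
Dec 5, 2115 → Dec 27, 2115: 22 days.
Total: 83 days.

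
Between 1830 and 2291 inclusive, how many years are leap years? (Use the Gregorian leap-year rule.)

112

Multiples of 4 in [1830,2291]: 115.
Of those, multiples of 100: 4 (not leap unless ÷400).
Multiples of 400: 1.
Leap years = 115 − 4 + 1 = 112.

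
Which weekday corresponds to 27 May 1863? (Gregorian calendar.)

Doomsday rule: the anchor day for the 1800s is Friday. For year 63: 63÷12 = 5 r 3, and 3÷4 = 0, so 5+3+0 = 8.
Friday + 8 ≡ Saturday — that's 1863's doomsday.
In May the doomsday date is May 9.
May 27 is 18 days after May 9; 18 mod 7 = 4, so Saturday + 4 = Wednesday.

Wednesday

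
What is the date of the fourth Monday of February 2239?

February 1, 2239 is a Friday.
The first Monday is therefore February 4 (3 days later).
The fourth Monday is 4 + 3×7 = February 25.

February 25, 2239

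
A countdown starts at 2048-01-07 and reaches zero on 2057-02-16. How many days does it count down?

Jan 7, 2048 → Jan 7, 2049: 366 days (Feb 29, 2048 is in that span).
Jan 7, 2049 → Jan 7, 2050: 365 days.
Jan 7, 2050 → Jan 7, 2051: 365 days.
Jan 7, 2051 → Jan 7, 2052: 365 days.
Jan 7, 2052 → Jan 7, 2053: 366 days (Feb 29, 2052 is in that span).
Jan 7, 2053 → Jan 7, 2054: 365 days.
Jan 7, 2054 → Jan 7, 2055: 365 days.
Jan 7, 2055 → Jan 7, 2056: 365 days.
Jan 7, 2056 → Jan 7, 2057: 366 days (Feb 29, 2056 is in that span).
Jan 7, 2057 → Feb 7, 2057: 31 days (January has 31).
Feb 7, 2057 → Feb 16, 2057: 9 days.
Total: 3328 days.

3328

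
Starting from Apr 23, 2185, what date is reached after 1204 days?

+365 (one year) → Apr 23, 2186 (839 left).
+365 (one year) → Apr 23, 2187 (474 left).
+366 (one year; includes Feb 29, 2188) → Apr 23, 2188 (108 left).
Apr has 30 days: +8 → May 1, 2188 (100 left).
May has 31 days: +31 → Jun 1, 2188 (69 left).
Jun has 30 days: +30 → Jul 1, 2188 (39 left).
Jul has 31 days: +31 → Aug 1, 2188 (8 left).
+8 → Aug 9, 2188.

August 9, 2188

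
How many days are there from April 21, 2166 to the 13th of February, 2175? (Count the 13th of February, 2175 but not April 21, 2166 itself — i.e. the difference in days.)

Apr 21, 2166 → Apr 21, 2167: 365 days.
Apr 21, 2167 → Apr 21, 2168: 366 days (Feb 29, 2168 is in that span).
Apr 21, 2168 → Apr 21, 2169: 365 days.
Apr 21, 2169 → Apr 21, 2170: 365 days.
Apr 21, 2170 → Apr 21, 2171: 365 days.
Apr 21, 2171 → Apr 21, 2172: 366 days (Feb 29, 2172 is in that span).
Apr 21, 2172 → Apr 21, 2173: 365 days.
Apr 21, 2173 → Apr 21, 2174: 365 days.
Apr 21, 2174 → May 21, 2174: 30 days (April has 30).
May 21, 2174 → Jun 21, 2174: 31 days (May has 31).
Jun 21, 2174 → Jul 21, 2174: 30 days (June has 30).
Jul 21, 2174 → Aug 21, 2174: 31 days (July has 31).
Aug 21, 2174 → Sep 21, 2174: 31 days (August has 31).
Sep 21, 2174 → Oct 21, 2174: 30 days (September has 30).
Oct 21, 2174 → Nov 21, 2174: 31 days (October has 31).
Nov 21, 2174 → Dec 21, 2174: 30 days (November has 30).
Dec 21, 2174 → Jan 21, 2175: 31 days (December has 31).
Jan 21, 2175 → Feb 13, 2175: 23 days.
Total: 3220 days.

3220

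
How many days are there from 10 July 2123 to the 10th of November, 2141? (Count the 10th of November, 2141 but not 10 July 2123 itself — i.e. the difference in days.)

6698

Jul 10, 2123 → Jul 10, 2124: 366 days (Feb 29, 2124 is in that span).
Jul 10, 2124 → Jul 10, 2125: 365 days.
Jul 10, 2125 → Jul 10, 2126: 365 days.
Jul 10, 2126 → Jul 10, 2127: 365 days.
Jul 10, 2127 → Jul 10, 2128: 366 days (Feb 29, 2128 is in that span).
Jul 10, 2128 → Jul 10, 2129: 365 days.
Jul 10, 2129 → Jul 10, 2130: 365 days.
Jul 10, 2130 → Jul 10, 2131: 365 days.
Jul 10, 2131 → Jul 10, 2132: 366 days (Feb 29, 2132 is in that span).
Jul 10, 2132 → Jul 10, 2133: 365 days.
Jul 10, 2133 → Jul 10, 2134: 365 days.
Jul 10, 2134 → Jul 10, 2135: 365 days.
Jul 10, 2135 → Jul 10, 2136: 366 days (Feb 29, 2136 is in that span).
Jul 10, 2136 → Jul 10, 2137: 365 days.
Jul 10, 2137 → Jul 10, 2138: 365 days.
Jul 10, 2138 → Jul 10, 2139: 365 days.
Jul 10, 2139 → Jul 10, 2140: 366 days (Feb 29, 2140 is in that span).
Jul 10, 2140 → Jul 10, 2141: 365 days.
Jul 10, 2141 → Aug 10, 2141: 31 days (July has 31).
Aug 10, 2141 → Sep 10, 2141: 31 days (August has 31).
Sep 10, 2141 → Oct 10, 2141: 30 days (September has 30).
Oct 10, 2141 → Nov 10, 2141: 31 days.
Total: 6698 days.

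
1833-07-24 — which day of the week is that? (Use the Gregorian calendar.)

January 1, 1833 is a Tuesday.
Jan 1, 1833 → Feb 1, 1833: 31 days (January has 31).
Feb 1, 1833 → Mar 1, 1833: 28 days (February has 28).
Mar 1, 1833 → Apr 1, 1833: 31 days (March has 31).
Apr 1, 1833 → May 1, 1833: 30 days (April has 30).
May 1, 1833 → Jun 1, 1833: 31 days (May has 31).
Jun 1, 1833 → Jul 1, 1833: 30 days (June has 30).
Jul 1, 1833 → Jul 24, 1833: 23 days.
Total: 204 days.
204 mod 7 = 1, so Tuesday + 1 = Wednesday.

Wednesday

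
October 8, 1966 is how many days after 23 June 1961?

1933

Jun 23, 1961 → Jun 23, 1962: 365 days.
Jun 23, 1962 → Jun 23, 1963: 365 days.
Jun 23, 1963 → Jun 23, 1964: 366 days (Feb 29, 1964 is in that span).
Jun 23, 1964 → Jun 23, 1965: 365 days.
Jun 23, 1965 → Jun 23, 1966: 365 days.
Jun 23, 1966 → Jul 23, 1966: 30 days (June has 30).
Jul 23, 1966 → Aug 23, 1966: 31 days (July has 31).
Aug 23, 1966 → Sep 23, 1966: 31 days (August has 31).
Sep 23, 1966 → Oct 8, 1966: 15 days.
Total: 1933 days.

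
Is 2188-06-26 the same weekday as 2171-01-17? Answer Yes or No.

From Jan 17, 2171 to Jun 26, 2188 is 6370 days.
6370 mod 7 = 0, so they are the same weekday.
(Jan 17, 2171 is a Thursday; Jun 26, 2188 is a Thursday.)

Yes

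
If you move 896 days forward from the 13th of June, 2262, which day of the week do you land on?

Friday

First find the weekday of Jun 13, 2262. Doomsday rule: the anchor day for the 2200s is Friday. For year 62: 62÷12 = 5 r 2, and 2÷4 = 0, so 5+2+0 = 7.
Friday + 7 ≡ Friday — that's 2262's doomsday.
In June the doomsday date is Jun 6.
Jun 13 is 7 days after Jun 6; 7 mod 7 = 0, so Friday + 0 = Friday.
896 mod 7 = 0, so 896 days after a Friday is Friday + 0 = Friday.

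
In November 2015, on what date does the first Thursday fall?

November 5, 2015

November 1, 2015 is a Sunday.
The first Thursday is therefore November 5 (4 days later).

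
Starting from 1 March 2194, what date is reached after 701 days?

January 31, 2196

+365 (one year) → Mar 1, 2195 (336 left).
Mar has 31 days: +31 → Apr 1, 2195 (305 left).
Apr has 30 days: +30 → May 1, 2195 (275 left).
May has 31 days: +31 → Jun 1, 2195 (244 left).
Jun has 30 days: +30 → Jul 1, 2195 (214 left).
Jul has 31 days: +31 → Aug 1, 2195 (183 left).
Aug has 31 days: +31 → Sep 1, 2195 (152 left).
Sep has 30 days: +30 → Oct 1, 2195 (122 left).
Oct has 31 days: +31 → Nov 1, 2195 (91 left).
Nov has 30 days: +30 → Dec 1, 2195 (61 left).
Dec has 31 days: +31 → Jan 1, 2196 (30 left).
+30 → Jan 31, 2196.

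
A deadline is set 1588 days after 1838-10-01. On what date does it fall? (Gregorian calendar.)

February 5, 1843

+365 (one year) → Oct 1, 1839 (1223 left).
+366 (one year; includes Feb 29, 1840) → Oct 1, 1840 (857 left).
+365 (one year) → Oct 1, 1841 (492 left).
+365 (one year) → Oct 1, 1842 (127 left).
Oct has 31 days: +31 → Nov 1, 1842 (96 left).
Nov has 30 days: +30 → Dec 1, 1842 (66 left).
Dec has 31 days: +31 → Jan 1, 1843 (35 left).
Jan has 31 days: +31 → Feb 1, 1843 (4 left).
+4 → Feb 5, 1843.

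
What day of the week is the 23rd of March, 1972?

January 1, 1972 is a Saturday.
Jan 1, 1972 → Feb 1, 1972: 31 days (January has 31).
Feb 1, 1972 → Mar 1, 1972: 29 days (February has 29).
Mar 1, 1972 → Mar 23, 1972: 22 days.
Total: 82 days.
82 mod 7 = 5, so Saturday + 5 = Thursday.

Thursday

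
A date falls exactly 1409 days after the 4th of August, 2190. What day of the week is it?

First find the weekday of Aug 4, 2190. Doomsday rule: the anchor day for the 2100s is Sunday. For year 90: 90÷12 = 7 r 6, and 6÷4 = 1, so 7+6+1 = 14.
Sunday + 14 ≡ Sunday — that's 2190's doomsday.
In August the doomsday date is Aug 8.
Aug 4 is 4 days before Aug 8; 4 mod 7 = 4, so Sunday − 4 = Wednesday.
1409 mod 7 = 2, so 1409 days after a Wednesday is Wednesday + 2 = Friday.

Friday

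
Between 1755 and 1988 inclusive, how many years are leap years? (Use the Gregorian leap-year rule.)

Multiples of 4 in [1755,1988]: 59.
Of those, multiples of 100: 2 (not leap unless ÷400).
Multiples of 400: 0.
Leap years = 59 − 2 + 0 = 57.

57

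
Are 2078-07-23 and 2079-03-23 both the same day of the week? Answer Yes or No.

No

From Jul 23, 2078 to Mar 23, 2079 is 243 days.
243 mod 7 = 5, so they are different weekdays.
(Jul 23, 2078 is a Saturday; Mar 23, 2079 is a Thursday.)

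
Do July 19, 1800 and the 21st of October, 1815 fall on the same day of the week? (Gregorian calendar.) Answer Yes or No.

From Jul 19, 1800 to Oct 21, 1815 is 5572 days.
5572 mod 7 = 0, so they are the same weekday.
(Jul 19, 1800 is a Saturday; Oct 21, 1815 is a Saturday.)

Yes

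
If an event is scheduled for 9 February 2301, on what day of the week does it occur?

Saturday

Doomsday rule: the anchor day for the 2300s is Wednesday. For year 01: 1÷12 = 0 r 1, and 1÷4 = 0, so 0+1+0 = 1.
Wednesday + 1 ≡ Thursday — that's 2301's doomsday.
In February the doomsday date is Feb 28 (2301 is not a leap year).
Feb 9 is 19 days before Feb 28; 19 mod 7 = 5, so Thursday − 5 = Saturday.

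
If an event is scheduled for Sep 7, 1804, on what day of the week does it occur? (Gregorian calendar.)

Doomsday rule: the anchor day for the 1800s is Friday. For year 04: 4÷12 = 0 r 4, and 4÷4 = 1, so 0+4+1 = 5.
Friday + 5 ≡ Wednesday — that's 1804's doomsday.
In September the doomsday date is Sep 5.
Sep 7 is 2 days after Sep 5; 2 mod 7 = 2, so Wednesday + 2 = Friday.

Friday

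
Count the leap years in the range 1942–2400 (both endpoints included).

Multiples of 4 in [1942,2400]: 115.
Of those, multiples of 100: 5 (not leap unless ÷400).
Multiples of 400: 2.
Leap years = 115 − 5 + 2 = 112.

112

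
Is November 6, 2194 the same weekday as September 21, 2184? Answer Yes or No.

No

From Sep 21, 2184 to Nov 6, 2194 is 3698 days.
3698 mod 7 = 2, so they are different weekdays.
(Sep 21, 2184 is a Tuesday; Nov 6, 2194 is a Thursday.)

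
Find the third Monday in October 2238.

October 1, 2238 is a Monday.
The first Monday is therefore October 1 (same day).
The third Monday is 1 + 2×7 = October 15.

October 15, 2238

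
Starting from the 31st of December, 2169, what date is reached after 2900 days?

December 9, 2177

+365 (one year) → Dec 31, 2170 (2535 left).
+365 (one year) → Dec 31, 2171 (2170 left).
+366 (one year; includes Feb 29, 2172) → Dec 31, 2172 (1804 left).
+365 (one year) → Dec 31, 2173 (1439 left).
+365 (one year) → Dec 31, 2174 (1074 left).
+365 (one year) → Dec 31, 2175 (709 left).
+366 (one year; includes Feb 29, 2176) → Dec 31, 2176 (343 left).
Dec has 31 days: +1 → Jan 1, 2177 (342 left).
Jan has 31 days: +31 → Feb 1, 2177 (311 left).
Feb has 28 days: +28 → Mar 1, 2177 (283 left).
Mar has 31 days: +31 → Apr 1, 2177 (252 left).
Apr has 30 days: +30 → May 1, 2177 (222 left).
May has 31 days: +31 → Jun 1, 2177 (191 left).
Jun has 30 days: +30 → Jul 1, 2177 (161 left).
Jul has 31 days: +31 → Aug 1, 2177 (130 left).
Aug has 31 days: +31 → Sep 1, 2177 (99 left).
Sep has 30 days: +30 → Oct 1, 2177 (69 left).
Oct has 31 days: +31 → Nov 1, 2177 (38 left).
Nov has 30 days: +30 → Dec 1, 2177 (8 left).
+8 → Dec 9, 2177.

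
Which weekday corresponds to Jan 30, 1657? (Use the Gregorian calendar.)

Tuesday

Doomsday rule: the anchor day for the 1600s is Tuesday. For year 57: 57÷12 = 4 r 9, and 9÷4 = 2, so 4+9+2 = 15.
Tuesday + 15 ≡ Wednesday — that's 1657's doomsday.
In January the doomsday date is Jan 3 (1657 is not a leap year).
Jan 30 is 27 days after Jan 3; 27 mod 7 = 6, so Wednesday + 6 = Tuesday.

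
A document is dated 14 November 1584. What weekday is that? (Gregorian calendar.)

Doomsday rule: the anchor day for the 1500s is Wednesday. For year 84: 84÷12 = 7 r 0, and 0÷4 = 0, so 7+0+0 = 7.
Wednesday + 7 ≡ Wednesday — that's 1584's doomsday.
In November the doomsday date is Nov 7.
Nov 14 is 7 days after Nov 7; 7 mod 7 = 0, so Wednesday + 0 = Wednesday.

Wednesday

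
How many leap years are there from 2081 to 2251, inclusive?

40

Multiples of 4 in [2081,2251]: 42.
Of those, multiples of 100: 2 (not leap unless ÷400).
Multiples of 400: 0.
Leap years = 42 − 2 + 0 = 40.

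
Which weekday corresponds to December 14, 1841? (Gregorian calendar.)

Tuesday

Doomsday rule: the anchor day for the 1800s is Friday. For year 41: 41÷12 = 3 r 5, and 5÷4 = 1, so 3+5+1 = 9.
Friday + 9 ≡ Sunday — that's 1841's doomsday.
In December the doomsday date is Dec 12.
Dec 14 is 2 days after Dec 12; 2 mod 7 = 2, so Sunday + 2 = Tuesday.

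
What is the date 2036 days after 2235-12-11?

+366 (one year; includes Feb 29, 2236) → Dec 11, 2236 (1670 left).
+365 (one year) → Dec 11, 2237 (1305 left).
+365 (one year) → Dec 11, 2238 (940 left).
+365 (one year) → Dec 11, 2239 (575 left).
+366 (one year; includes Feb 29, 2240) → Dec 11, 2240 (209 left).
Dec has 31 days: +21 → Jan 1, 2241 (188 left).
Jan has 31 days: +31 → Feb 1, 2241 (157 left).
Feb has 28 days: +28 → Mar 1, 2241 (129 left).
Mar has 31 days: +31 → Apr 1, 2241 (98 left).
Apr has 30 days: +30 → May 1, 2241 (68 left).
May has 31 days: +31 → Jun 1, 2241 (37 left).
Jun has 30 days: +30 → Jul 1, 2241 (7 left).
+7 → Jul 8, 2241.

July 8, 2241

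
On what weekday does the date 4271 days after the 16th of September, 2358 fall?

Wednesday

Sep 16, 2358 is a Tuesday.
4271 mod 7 = 1, so 4271 days after a Tuesday is Tuesday + 1 = Wednesday.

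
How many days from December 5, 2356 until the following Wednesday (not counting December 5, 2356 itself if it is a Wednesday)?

7

Dec 5, 2356 is a Wednesday.
From Wednesday to the next Wednesday is 7 days.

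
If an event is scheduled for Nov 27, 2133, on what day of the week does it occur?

Doomsday rule: the anchor day for the 2100s is Sunday. For year 33: 33÷12 = 2 r 9, and 9÷4 = 2, so 2+9+2 = 13.
Sunday + 13 ≡ Saturday — that's 2133's doomsday.
In November the doomsday date is Nov 7.
Nov 27 is 20 days after Nov 7; 20 mod 7 = 6, so Saturday + 6 = Friday.

Friday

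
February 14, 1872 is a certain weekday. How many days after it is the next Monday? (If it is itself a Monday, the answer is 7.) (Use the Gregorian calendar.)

Feb 14, 1872 is a Wednesday.
From Wednesday to the next Monday is 5 days.

5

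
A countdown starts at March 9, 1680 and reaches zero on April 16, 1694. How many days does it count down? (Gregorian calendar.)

5151

Mar 9, 1680 → Mar 9, 1681: 365 days.
Mar 9, 1681 → Mar 9, 1682: 365 days.
Mar 9, 1682 → Mar 9, 1683: 365 days.
Mar 9, 1683 → Mar 9, 1684: 366 days (Feb 29, 1684 is in that span).
Mar 9, 1684 → Mar 9, 1685: 365 days.
Mar 9, 1685 → Mar 9, 1686: 365 days.
Mar 9, 1686 → Mar 9, 1687: 365 days.
Mar 9, 1687 → Mar 9, 1688: 366 days (Feb 29, 1688 is in that span).
Mar 9, 1688 → Mar 9, 1689: 365 days.
Mar 9, 1689 → Mar 9, 1690: 365 days.
Mar 9, 1690 → Mar 9, 1691: 365 days.
Mar 9, 1691 → Mar 9, 1692: 366 days (Feb 29, 1692 is in that span).
Mar 9, 1692 → Mar 9, 1693: 365 days.
Mar 9, 1693 → Mar 9, 1694: 365 days.
Mar 9, 1694 → Apr 9, 1694: 31 days (March has 31).
Apr 9, 1694 → Apr 16, 1694: 7 days.
Total: 5151 days.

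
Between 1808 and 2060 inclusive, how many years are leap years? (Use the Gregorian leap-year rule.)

Multiples of 4 in [1808,2060]: 64.
Of those, multiples of 100: 2 (not leap unless ÷400).
Multiples of 400: 1.
Leap years = 64 − 2 + 1 = 63.

63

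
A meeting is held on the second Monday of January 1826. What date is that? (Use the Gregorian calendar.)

January 9, 1826

January 1, 1826 is a Sunday.
The first Monday is therefore January 2 (1 days later).
The second Monday is 2 + 1×7 = January 9.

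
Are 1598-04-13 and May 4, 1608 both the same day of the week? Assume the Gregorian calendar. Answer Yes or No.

From Apr 13, 1598 to May 4, 1608 is 3674 days.
3674 mod 7 = 6, so they are different weekdays.
(Apr 13, 1598 is a Monday; May 4, 1608 is a Sunday.)

No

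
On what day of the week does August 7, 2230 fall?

Doomsday rule: the anchor day for the 2200s is Friday. For year 30: 30÷12 = 2 r 6, and 6÷4 = 1, so 2+6+1 = 9.
Friday + 9 ≡ Sunday — that's 2230's doomsday.
In August the doomsday date is Aug 8.
Aug 7 is 1 day before Aug 8; 1 mod 7 = 1, so Sunday − 1 = Saturday.

Saturday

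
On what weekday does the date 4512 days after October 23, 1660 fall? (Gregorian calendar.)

Wednesday

Oct 23, 1660 is a Saturday.
4512 mod 7 = 4, so 4512 days after a Saturday is Saturday + 4 = Wednesday.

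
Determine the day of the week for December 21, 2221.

Friday

Doomsday rule: the anchor day for the 2200s is Friday. For year 21: 21÷12 = 1 r 9, and 9÷4 = 2, so 1+9+2 = 12.
Friday + 12 ≡ Wednesday — that's 2221's doomsday.
In December the doomsday date is Dec 12.
Dec 21 is 9 days after Dec 12; 9 mod 7 = 2, so Wednesday + 2 = Friday.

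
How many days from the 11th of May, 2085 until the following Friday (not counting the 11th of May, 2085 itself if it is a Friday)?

May 11, 2085 is a Friday.
From Friday to the next Friday is 7 days.

7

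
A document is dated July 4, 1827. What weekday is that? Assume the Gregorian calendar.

Wednesday

Doomsday rule: the anchor day for the 1800s is Friday. For year 27: 27÷12 = 2 r 3, and 3÷4 = 0, so 2+3+0 = 5.
Friday + 5 ≡ Wednesday — that's 1827's doomsday.
In July the doomsday date is Jul 11.
Jul 4 is 7 days before Jul 11; 7 mod 7 = 0, so Wednesday − 0 = Wednesday.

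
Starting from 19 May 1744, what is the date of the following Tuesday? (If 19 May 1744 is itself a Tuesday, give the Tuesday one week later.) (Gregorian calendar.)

May 26, 1744

May 19, 1744 is a Tuesday.
From Tuesday to the next Tuesday is 7 days.
May 19, 1744 + 7 = May 26, 1744.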